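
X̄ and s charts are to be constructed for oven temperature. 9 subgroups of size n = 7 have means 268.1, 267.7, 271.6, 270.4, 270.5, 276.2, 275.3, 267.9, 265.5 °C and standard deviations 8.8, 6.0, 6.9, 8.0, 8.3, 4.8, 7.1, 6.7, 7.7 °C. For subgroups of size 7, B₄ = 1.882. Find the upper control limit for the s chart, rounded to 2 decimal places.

s̄ = (8.8 + 6.0 + 6.9 + 8.0 + 8.3 + 4.8 + 7.1 + 6.7 + 7.7) / 9 = 7.1444
UCL_s = B₄·s̄ = 1.882 × 7.1444 = 13.4458

13.45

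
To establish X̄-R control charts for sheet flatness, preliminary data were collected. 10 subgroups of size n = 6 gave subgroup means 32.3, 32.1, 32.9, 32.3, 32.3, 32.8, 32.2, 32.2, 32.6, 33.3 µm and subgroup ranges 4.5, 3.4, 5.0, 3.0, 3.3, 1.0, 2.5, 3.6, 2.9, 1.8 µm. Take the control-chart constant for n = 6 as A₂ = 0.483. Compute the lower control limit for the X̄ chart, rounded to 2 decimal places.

X̄̄ = (32.3 + 32.1 + 32.9 + 32.3 + 32.3 + 32.8 + 32.2 + 32.2 + 32.6 + 33.3) / 10 = 325.0000 / 10 = 32.5000
R̄ = (4.5 + 3.4 + 5.0 + 3.0 + 3.3 + 1.0 + 2.5 + 3.6 + 2.9 + 1.8) / 10 = 31.0000 / 10 = 3.1000
LCL = X̄̄ − A₂·R̄ = 32.5000 − 0.483 × 3.1000 = 31.0027

31.00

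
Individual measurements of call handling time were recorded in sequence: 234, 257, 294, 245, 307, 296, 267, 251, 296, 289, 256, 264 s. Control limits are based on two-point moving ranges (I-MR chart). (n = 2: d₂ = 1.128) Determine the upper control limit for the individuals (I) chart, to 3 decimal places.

X̄ = (234 + 257 + 294 + 245 + 307 + 296 + 267 + 251 + 296 + 289 + 256 + 264) / 12 = 271.3333
Moving ranges: 23, 37, 49, 62, 11, 29, 16, 45, 7, 33, 8; M̄R̄ = 320.0000 / 11 = 29.0909
UCL = X̄ + 3·M̄R̄/d₂ = 271.3333 + 3 × 29.0909 / 1.128 = 348.7028

348.703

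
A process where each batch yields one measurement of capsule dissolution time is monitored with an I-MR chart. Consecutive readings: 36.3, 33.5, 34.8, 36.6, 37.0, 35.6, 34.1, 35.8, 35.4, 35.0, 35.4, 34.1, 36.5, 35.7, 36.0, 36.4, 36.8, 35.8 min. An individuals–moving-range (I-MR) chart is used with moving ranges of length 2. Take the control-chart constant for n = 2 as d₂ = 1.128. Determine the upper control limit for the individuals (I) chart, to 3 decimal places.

38.526

X̄ = (36.3 + 33.5 + 34.8 + 36.6 + 37.0 + 35.6 + 34.1 + 35.8 + 35.4 + 35.0 + 35.4 + 34.1 + 36.5 + 35.7 + 36.0 + 36.4 + 36.8 + 35.8) / 18 = 35.6000
Moving ranges: 2.8, 1.3, 1.8, 0.4, 1.4, 1.5, 1.7, 0.4, 0.4, 0.4, 1.3, 2.4, 0.8, 0.3, 0.4, 0.4, 1.0; M̄R̄ = 18.7000 / 17 = 1.1000
UCL = X̄ + 3·M̄R̄/d₂ = 35.6000 + 3 × 1.1000 / 1.128 = 38.5255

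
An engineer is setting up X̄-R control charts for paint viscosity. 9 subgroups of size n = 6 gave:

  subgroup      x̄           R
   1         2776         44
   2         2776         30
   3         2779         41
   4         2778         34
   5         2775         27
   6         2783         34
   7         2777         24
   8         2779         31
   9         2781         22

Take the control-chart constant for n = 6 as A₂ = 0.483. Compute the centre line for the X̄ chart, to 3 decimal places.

2778.222

X̄̄ = (2776 + 2776 + 2779 + 2778 + 2775 + 2783 + 2777 + 2779 + 2781) / 9 = 25004.0000 / 9 = 2778.2222
CL = X̄̄ = 2778.2222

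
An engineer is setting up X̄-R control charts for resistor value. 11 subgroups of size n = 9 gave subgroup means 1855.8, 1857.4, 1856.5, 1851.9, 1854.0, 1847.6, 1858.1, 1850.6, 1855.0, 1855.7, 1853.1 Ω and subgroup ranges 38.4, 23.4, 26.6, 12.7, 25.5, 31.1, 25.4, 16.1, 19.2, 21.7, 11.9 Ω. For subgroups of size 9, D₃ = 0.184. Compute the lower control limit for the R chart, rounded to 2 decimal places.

4.22

R̄ = (38.4 + 23.4 + 26.6 + 12.7 + 25.5 + 31.1 + 25.4 + 16.1 + 19.2 + 21.7 + 11.9) / 11 = 252.0000 / 11 = 22.9091
LCL_R = D₃·R̄ = 0.184 × 22.9091 = 4.2153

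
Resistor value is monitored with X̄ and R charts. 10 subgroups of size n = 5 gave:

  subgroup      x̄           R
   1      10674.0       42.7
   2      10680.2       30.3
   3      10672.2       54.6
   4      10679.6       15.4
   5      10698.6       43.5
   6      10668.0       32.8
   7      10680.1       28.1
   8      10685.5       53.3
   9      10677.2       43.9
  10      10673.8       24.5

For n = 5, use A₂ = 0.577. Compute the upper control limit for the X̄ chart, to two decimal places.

X̄̄ = (10674.0 + 10680.2 + 10672.2 + 10679.6 + 10698.6 + 10668.0 + 10680.1 + 10685.5 + 10677.2 + 10673.8) / 10 = 106789.2000 / 10 = 10678.9200
R̄ = (42.7 + 30.3 + 54.6 + 15.4 + 43.5 + 32.8 + 28.1 + 53.3 + 43.9 + 24.5) / 10 = 369.1000 / 10 = 36.9100
UCL = X̄̄ + A₂·R̄ = 10678.9200 + 0.577 × 36.9100 = 10700.2171

10700.22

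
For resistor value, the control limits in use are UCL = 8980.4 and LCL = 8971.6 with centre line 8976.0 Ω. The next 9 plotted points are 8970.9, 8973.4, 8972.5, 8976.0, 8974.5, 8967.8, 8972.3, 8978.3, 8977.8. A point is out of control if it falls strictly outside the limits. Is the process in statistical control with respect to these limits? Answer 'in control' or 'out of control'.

out of control

Compare each point to [8971.6, 8980.4]: sample 1 = 8970.9 < LCL; sample 6 = 8967.8 < LCL.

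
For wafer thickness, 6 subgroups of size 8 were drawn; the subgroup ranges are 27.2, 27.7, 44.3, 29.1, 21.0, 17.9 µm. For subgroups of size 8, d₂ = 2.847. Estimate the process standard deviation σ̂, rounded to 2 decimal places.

R̄ = (27.2 + 27.7 + 44.3 + 29.1 + 21.0 + 17.9) / 6 = 27.8667
σ̂ = R̄ / d₂ = 27.8667 / 2.847 = 9.7881

9.79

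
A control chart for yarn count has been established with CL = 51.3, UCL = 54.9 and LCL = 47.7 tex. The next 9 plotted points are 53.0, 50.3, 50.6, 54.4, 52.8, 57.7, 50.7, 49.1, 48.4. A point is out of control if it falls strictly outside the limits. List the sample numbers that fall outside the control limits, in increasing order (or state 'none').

Compare each point to [47.7, 54.9]: sample 6 = 57.7 > UCL.

6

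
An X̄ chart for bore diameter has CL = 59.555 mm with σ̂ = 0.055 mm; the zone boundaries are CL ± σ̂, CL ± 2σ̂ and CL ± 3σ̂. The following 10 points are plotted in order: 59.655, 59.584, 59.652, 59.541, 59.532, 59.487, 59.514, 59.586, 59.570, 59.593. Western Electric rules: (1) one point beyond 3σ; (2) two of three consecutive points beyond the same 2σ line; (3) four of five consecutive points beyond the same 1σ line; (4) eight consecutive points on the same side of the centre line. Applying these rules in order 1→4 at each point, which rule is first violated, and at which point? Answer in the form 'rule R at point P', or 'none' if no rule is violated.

Zone of each point (C = within 1σ̂, B = 1σ̂–2σ̂, A = 2σ̂–3σ̂, * = beyond 3σ̂; sign = side of CL): 1:+B, 2:+C, 3:+B, 4:-C, 5:-C, 6:-B, 7:-C, 8:+C, 9:+C, 10:+C
No rule fires across all 10 points.

none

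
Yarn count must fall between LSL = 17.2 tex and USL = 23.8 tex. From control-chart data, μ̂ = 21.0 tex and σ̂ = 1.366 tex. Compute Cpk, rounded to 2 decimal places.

Cpu = (USL − μ̂) / (3σ̂) = (23.8 − 21.0) / (3 × 1.366) = 0.6833; Cpl = (μ̂ − LSL) / (3σ̂) = (21.0 − 17.2) / (3 × 1.366) = 0.9273; Cpk = min(Cpu, Cpl) = 0.6833

0.68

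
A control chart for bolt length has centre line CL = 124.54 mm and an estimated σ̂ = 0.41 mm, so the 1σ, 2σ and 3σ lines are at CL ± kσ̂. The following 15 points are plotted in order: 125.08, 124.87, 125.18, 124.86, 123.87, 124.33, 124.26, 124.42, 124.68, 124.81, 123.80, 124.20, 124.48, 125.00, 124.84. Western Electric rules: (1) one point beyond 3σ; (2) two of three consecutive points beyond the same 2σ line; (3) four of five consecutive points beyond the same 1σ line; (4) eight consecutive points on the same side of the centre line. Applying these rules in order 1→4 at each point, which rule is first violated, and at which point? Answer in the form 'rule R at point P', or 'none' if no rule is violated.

Zone of each point (C = within 1σ̂, B = 1σ̂–2σ̂, A = 2σ̂–3σ̂, * = beyond 3σ̂; sign = side of CL): 1:+B, 2:+C, 3:+B, 4:+C, 5:-B, 6:-C, 7:-C, 8:-C, 9:+C, 10:+C, 11:-B, 12:-C, 13:-C, 14:+B, 15:+C
No rule fires across all 15 points.

none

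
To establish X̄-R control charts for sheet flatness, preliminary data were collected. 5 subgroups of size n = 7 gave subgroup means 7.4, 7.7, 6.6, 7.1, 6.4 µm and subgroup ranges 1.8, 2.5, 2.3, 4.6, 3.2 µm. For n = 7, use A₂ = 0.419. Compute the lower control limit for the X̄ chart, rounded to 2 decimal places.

X̄̄ = (7.4 + 7.7 + 6.6 + 7.1 + 6.4) / 5 = 35.2000 / 5 = 7.0400
R̄ = (1.8 + 2.5 + 2.3 + 4.6 + 3.2) / 5 = 14.4000 / 5 = 2.8800
LCL = X̄̄ − A₂·R̄ = 7.0400 − 0.419 × 2.8800 = 5.8333

5.83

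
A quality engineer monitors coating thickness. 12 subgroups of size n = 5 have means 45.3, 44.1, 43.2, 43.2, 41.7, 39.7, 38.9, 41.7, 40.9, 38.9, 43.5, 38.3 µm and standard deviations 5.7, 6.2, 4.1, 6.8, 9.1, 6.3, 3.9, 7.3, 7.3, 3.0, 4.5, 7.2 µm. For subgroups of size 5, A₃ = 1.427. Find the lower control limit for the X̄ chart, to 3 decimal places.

X̄̄ = (45.3 + 44.1 + 43.2 + 43.2 + 41.7 + 39.7 + 38.9 + 41.7 + 40.9 + 38.9 + 43.5 + 38.3) / 12 = 41.6167
s̄ = (5.7 + 6.2 + 4.1 + 6.8 + 9.1 + 6.3 + 3.9 + 7.3 + 7.3 + 3.0 + 4.5 + 7.2) / 12 = 5.9500
LCL = X̄̄ − A₃·s̄ = 41.6167 − 1.427 × 5.9500 = 33.1260

33.126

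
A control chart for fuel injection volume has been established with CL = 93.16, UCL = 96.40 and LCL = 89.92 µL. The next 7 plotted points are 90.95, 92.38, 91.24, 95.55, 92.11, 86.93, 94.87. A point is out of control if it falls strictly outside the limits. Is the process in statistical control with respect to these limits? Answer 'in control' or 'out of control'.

out of control

Compare each point to [89.92, 96.40]: sample 6 = 86.93 < LCL.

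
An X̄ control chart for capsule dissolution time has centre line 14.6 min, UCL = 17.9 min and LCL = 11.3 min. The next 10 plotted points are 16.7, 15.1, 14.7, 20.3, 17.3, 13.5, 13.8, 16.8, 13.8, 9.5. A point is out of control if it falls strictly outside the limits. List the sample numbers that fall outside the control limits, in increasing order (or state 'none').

Compare each point to [11.3, 17.9]: sample 4 = 20.3 > UCL; sample 10 = 9.5 < LCL.

4, 10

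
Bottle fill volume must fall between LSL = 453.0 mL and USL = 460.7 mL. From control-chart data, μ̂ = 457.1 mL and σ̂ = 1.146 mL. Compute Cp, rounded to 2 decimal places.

Cp = (USL − LSL) / (6σ̂) = (460.7 − 453.0) / (6 × 1.146) = 7.7000 / 6.8760 = 1.1198

1.12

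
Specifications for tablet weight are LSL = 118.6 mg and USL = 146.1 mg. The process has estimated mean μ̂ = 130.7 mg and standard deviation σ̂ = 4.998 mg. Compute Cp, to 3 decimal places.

0.917

Cp = (USL − LSL) / (6σ̂) = (146.1 − 118.6) / (6 × 4.998) = 27.5000 / 29.9880 = 0.9170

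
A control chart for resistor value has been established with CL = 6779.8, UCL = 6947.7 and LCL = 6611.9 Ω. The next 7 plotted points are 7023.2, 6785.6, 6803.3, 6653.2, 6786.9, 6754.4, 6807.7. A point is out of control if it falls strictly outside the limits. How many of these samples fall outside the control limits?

Compare each point to [6611.9, 6947.7]: sample 1 = 7023.2 > UCL.

1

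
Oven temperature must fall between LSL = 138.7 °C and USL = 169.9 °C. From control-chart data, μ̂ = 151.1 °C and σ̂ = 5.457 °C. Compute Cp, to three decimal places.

0.953

Cp = (USL − LSL) / (6σ̂) = (169.9 − 138.7) / (6 × 5.457) = 31.2000 / 32.7420 = 0.9529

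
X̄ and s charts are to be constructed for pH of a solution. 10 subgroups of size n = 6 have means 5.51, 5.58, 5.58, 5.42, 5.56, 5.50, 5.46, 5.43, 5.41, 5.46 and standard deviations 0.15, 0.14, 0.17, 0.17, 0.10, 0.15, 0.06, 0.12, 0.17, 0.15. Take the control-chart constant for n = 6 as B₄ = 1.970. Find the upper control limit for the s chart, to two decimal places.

0.27

s̄ = (0.15 + 0.14 + 0.17 + 0.17 + 0.10 + 0.15 + 0.06 + 0.12 + 0.17 + 0.15) / 10 = 0.1380
UCL_s = B₄·s̄ = 1.970 × 0.1380 = 0.2719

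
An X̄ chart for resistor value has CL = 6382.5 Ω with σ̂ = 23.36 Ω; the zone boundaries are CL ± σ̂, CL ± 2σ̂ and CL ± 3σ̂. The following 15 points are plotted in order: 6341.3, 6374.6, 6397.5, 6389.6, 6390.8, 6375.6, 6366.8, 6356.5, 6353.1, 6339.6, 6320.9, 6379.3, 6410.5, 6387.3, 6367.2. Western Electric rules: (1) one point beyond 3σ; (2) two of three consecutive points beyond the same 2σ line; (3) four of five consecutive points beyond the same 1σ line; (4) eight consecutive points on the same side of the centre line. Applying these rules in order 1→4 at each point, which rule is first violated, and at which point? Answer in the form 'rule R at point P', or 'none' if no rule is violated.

Zone of each point (C = within 1σ̂, B = 1σ̂–2σ̂, A = 2σ̂–3σ̂, * = beyond 3σ̂; sign = side of CL): 1:-B, 2:-C, 3:+C, 4:+C, 5:+C, 6:-C, 7:-C, 8:-B, 9:-B, 10:-B, 11:-A, 12:-C, 13:+B, 14:+C, 15:-C
Rule 3 (four of five consecutive points beyond the same 1σ limit) is satisfied at point 11.

rule 3 at point 11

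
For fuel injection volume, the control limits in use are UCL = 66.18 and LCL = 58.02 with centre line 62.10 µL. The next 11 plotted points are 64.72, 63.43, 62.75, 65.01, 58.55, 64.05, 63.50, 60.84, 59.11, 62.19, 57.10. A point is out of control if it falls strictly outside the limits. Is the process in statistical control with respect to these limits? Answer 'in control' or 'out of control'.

out of control

Compare each point to [58.02, 66.18]: sample 11 = 57.10 < LCL.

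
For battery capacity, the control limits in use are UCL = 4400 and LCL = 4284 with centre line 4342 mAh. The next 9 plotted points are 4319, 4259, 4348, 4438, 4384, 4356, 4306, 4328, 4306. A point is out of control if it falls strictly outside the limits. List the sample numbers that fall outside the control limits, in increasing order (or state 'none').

Compare each point to [4284, 4400]: sample 2 = 4259 < LCL; sample 4 = 4438 > UCL.

2, 4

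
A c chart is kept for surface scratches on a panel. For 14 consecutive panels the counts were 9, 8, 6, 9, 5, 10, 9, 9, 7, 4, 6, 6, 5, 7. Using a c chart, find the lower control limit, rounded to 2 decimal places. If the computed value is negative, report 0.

c̄ = (9 + 8 + 6 + 9 + 5 + 10 + 9 + 9 + 7 + 4 + 6 + 6 + 5 + 7) / 14 = 100 / 14 = 7.1429
LCL = c̄ − 3√c̄ = 7.1429 − 3 × 2.6726 = -0.8750 → 0 (cannot be negative)

0.00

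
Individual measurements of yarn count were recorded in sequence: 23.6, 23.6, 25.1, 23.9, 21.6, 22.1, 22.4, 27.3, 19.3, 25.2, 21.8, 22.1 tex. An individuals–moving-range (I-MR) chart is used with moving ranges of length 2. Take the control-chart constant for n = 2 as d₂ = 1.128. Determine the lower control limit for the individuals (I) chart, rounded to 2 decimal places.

X̄ = (23.6 + 23.6 + 25.1 + 23.9 + 21.6 + 22.1 + 22.4 + 27.3 + 19.3 + 25.2 + 21.8 + 22.1) / 12 = 23.1667
Moving ranges: 0.0, 1.5, 1.2, 2.3, 0.5, 0.3, 4.9, 8.0, 5.9, 3.4, 0.3; M̄R̄ = 28.3000 / 11 = 2.5727
LCL = X̄ − 3·M̄R̄/d₂ = 23.1667 − 3 × 2.5727 / 1.128 = 16.3243

16.32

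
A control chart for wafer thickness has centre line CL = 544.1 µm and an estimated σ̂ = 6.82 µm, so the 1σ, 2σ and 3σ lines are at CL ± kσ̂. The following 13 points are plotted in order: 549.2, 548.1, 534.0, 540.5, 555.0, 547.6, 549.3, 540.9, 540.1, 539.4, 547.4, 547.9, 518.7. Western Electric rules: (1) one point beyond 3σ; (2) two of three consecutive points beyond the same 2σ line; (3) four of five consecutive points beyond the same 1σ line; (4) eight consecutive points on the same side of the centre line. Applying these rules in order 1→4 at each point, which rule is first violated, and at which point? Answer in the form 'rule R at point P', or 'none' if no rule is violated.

rule 1 at point 13

Zone of each point (C = within 1σ̂, B = 1σ̂–2σ̂, A = 2σ̂–3σ̂, * = beyond 3σ̂; sign = side of CL): 1:+C, 2:+C, 3:-B, 4:-C, 5:+B, 6:+C, 7:+C, 8:-C, 9:-C, 10:-C, 11:+C, 12:+C, 13:-*
Rule 1 (one point beyond the 3σ limits) is satisfied at point 13.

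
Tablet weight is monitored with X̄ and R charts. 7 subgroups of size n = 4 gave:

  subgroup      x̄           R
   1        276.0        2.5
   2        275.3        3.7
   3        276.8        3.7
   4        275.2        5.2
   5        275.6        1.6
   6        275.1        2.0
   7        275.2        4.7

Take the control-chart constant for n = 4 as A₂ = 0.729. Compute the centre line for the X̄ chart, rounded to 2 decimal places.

275.60

X̄̄ = (276.0 + 275.3 + 276.8 + 275.2 + 275.6 + 275.1 + 275.2) / 7 = 1929.2000 / 7 = 275.6000
CL = X̄̄ = 275.6000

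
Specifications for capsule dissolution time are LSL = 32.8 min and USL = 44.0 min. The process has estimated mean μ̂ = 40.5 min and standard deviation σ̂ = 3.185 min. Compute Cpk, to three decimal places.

0.366

Cpu = (USL − μ̂) / (3σ̂) = (44.0 − 40.5) / (3 × 3.185) = 0.3663; Cpl = (μ̂ − LSL) / (3σ̂) = (40.5 − 32.8) / (3 × 3.185) = 0.8059; Cpk = min(Cpu, Cpl) = 0.3663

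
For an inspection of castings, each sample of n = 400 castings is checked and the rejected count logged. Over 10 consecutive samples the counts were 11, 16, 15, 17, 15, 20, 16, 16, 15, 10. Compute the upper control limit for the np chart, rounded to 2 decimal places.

p̄ = Σdᵢ / (k·n) = 151 / (10 × 400) = 0.03775
UCL = np̄ + 3·√(np̄(1−p̄)) = 15.1000 + 3 × √(15.1000×0.96225) = 15.1000 + 3 × 3.8118 = 26.5355

26.54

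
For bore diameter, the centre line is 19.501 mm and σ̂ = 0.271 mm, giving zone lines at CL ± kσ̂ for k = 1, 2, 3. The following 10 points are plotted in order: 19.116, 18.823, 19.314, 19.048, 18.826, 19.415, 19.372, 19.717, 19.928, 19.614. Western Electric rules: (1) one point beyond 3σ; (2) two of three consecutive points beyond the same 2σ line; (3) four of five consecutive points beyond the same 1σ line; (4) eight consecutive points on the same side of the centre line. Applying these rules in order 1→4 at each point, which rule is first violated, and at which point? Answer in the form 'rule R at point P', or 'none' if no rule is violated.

Zone of each point (C = within 1σ̂, B = 1σ̂–2σ̂, A = 2σ̂–3σ̂, * = beyond 3σ̂; sign = side of CL): 1:-B, 2:-A, 3:-C, 4:-B, 5:-A, 6:-C, 7:-C, 8:+C, 9:+B, 10:+C
Rule 3 (four of five consecutive points beyond the same 1σ limit) is satisfied at point 5.

rule 3 at point 5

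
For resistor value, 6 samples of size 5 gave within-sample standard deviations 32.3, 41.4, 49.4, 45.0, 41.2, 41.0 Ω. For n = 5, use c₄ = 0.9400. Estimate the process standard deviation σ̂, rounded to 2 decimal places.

s̄ = (32.3 + 41.4 + 49.4 + 45.0 + 41.2 + 41.0) / 6 = 41.7167
σ̂ = s̄ / c₄ = 41.7167 / 0.9400 = 44.3794

44.38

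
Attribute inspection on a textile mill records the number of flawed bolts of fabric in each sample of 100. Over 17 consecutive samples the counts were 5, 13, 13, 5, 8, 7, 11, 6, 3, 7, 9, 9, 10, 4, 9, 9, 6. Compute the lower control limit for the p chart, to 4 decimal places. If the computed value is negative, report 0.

p̄ = Σdᵢ / (k·n) = 134 / (17 × 100) = 0.07882
LCL = p̄ − 3·√(p̄(1−p̄)/n) = 0.07882 − 3 × 0.02695 = -0.00202 → 0 (negative, so LCL = 0)

0.0000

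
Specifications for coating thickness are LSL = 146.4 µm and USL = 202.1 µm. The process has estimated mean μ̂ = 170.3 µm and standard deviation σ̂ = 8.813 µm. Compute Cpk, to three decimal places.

0.904

Cpu = (USL − μ̂) / (3σ̂) = (202.1 − 170.3) / (3 × 8.813) = 1.2028; Cpl = (μ̂ − LSL) / (3σ̂) = (170.3 − 146.4) / (3 × 8.813) = 0.9040; Cpk = min(Cpu, Cpl) = 0.9040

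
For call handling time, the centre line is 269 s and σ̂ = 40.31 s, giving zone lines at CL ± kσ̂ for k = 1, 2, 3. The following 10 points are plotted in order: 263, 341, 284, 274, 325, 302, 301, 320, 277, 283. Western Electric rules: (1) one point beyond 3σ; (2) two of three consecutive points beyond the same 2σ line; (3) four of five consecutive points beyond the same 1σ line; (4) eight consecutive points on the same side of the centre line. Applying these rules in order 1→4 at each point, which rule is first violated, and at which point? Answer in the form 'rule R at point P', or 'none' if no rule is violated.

rule 4 at point 9

Zone of each point (C = within 1σ̂, B = 1σ̂–2σ̂, A = 2σ̂–3σ̂, * = beyond 3σ̂; sign = side of CL): 1:-C, 2:+B, 3:+C, 4:+C, 5:+B, 6:+C, 7:+C, 8:+B, 9:+C, 10:+C
Rule 4 (eight consecutive points on the same side of the centre line) is satisfied at point 9.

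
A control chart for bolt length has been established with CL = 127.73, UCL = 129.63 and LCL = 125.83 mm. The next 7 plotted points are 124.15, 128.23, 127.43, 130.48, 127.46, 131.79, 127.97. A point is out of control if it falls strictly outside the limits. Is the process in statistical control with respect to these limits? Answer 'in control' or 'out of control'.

out of control

Compare each point to [125.83, 129.63]: sample 1 = 124.15 < LCL; sample 4 = 130.48 > UCL; sample 6 = 131.79 > UCL.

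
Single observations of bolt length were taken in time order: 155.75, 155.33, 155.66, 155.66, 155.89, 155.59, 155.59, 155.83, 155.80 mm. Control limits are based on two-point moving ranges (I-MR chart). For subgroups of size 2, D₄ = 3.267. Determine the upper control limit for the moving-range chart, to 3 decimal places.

Moving ranges: 0.42, 0.33, 0.00, 0.23, 0.30, 0.00, 0.24, 0.03; M̄R̄ = 1.5500 / 8 = 0.1938
UCL_MR = D₄·M̄R̄ = 3.267 × 0.1938 = 0.6330

0.633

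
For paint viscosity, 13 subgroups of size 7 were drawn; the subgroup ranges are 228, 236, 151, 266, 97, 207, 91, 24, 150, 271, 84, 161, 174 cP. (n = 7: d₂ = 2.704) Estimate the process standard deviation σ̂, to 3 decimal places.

R̄ = (228 + 236 + 151 + 266 + 97 + 207 + 91 + 24 + 150 + 271 + 84 + 161 + 174) / 13 = 164.6154
σ̂ = R̄ / d₂ = 164.6154 / 2.704 = 60.8785

60.878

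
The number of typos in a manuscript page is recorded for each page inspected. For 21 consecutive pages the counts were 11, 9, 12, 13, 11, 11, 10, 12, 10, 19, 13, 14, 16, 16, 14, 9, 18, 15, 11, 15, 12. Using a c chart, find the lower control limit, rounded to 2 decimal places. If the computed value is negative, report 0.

2.13

c̄ = (11 + 9 + 12 + 13 + 11 + 11 + 10 + 12 + 10 + 19 + 13 + 14 + 16 + 16 + 14 + 9 + 18 + 15 + 11 + 15 + 12) / 21 = 271 / 21 = 12.9048
LCL = c̄ − 3√c̄ = 12.9048 − 3 × 3.5923 = 2.1278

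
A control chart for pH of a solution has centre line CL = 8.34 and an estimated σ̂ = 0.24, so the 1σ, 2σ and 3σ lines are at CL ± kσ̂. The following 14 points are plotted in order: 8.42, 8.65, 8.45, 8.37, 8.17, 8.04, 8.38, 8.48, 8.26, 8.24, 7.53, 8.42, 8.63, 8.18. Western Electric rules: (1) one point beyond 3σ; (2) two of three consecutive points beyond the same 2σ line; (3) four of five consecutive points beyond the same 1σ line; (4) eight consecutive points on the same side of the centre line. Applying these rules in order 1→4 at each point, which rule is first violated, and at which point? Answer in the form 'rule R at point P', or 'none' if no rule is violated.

rule 1 at point 11

Zone of each point (C = within 1σ̂, B = 1σ̂–2σ̂, A = 2σ̂–3σ̂, * = beyond 3σ̂; sign = side of CL): 1:+C, 2:+B, 3:+C, 4:+C, 5:-C, 6:-B, 7:+C, 8:+C, 9:-C, 10:-C, 11:-*, 12:+C, 13:+B, 14:-C
Rule 1 (one point beyond the 3σ limits) is satisfied at point 11.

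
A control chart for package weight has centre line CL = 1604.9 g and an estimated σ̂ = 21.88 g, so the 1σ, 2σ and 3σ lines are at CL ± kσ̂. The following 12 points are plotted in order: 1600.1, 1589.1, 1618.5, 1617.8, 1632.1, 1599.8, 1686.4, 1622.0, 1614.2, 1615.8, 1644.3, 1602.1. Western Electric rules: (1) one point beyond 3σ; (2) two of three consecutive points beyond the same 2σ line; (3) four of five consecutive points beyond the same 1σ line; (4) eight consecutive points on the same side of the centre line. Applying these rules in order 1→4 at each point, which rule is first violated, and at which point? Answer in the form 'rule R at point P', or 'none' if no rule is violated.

Zone of each point (C = within 1σ̂, B = 1σ̂–2σ̂, A = 2σ̂–3σ̂, * = beyond 3σ̂; sign = side of CL): 1:-C, 2:-C, 3:+C, 4:+C, 5:+B, 6:-C, 7:+*, 8:+C, 9:+C, 10:+C, 11:+B, 12:-C
Rule 1 (one point beyond the 3σ limits) is satisfied at point 7.

rule 1 at point 7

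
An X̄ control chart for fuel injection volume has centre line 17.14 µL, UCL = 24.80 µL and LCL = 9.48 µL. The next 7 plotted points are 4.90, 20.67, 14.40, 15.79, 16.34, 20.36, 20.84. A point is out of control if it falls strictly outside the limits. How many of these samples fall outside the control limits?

Compare each point to [9.48, 24.80]: sample 1 = 4.90 < LCL.

1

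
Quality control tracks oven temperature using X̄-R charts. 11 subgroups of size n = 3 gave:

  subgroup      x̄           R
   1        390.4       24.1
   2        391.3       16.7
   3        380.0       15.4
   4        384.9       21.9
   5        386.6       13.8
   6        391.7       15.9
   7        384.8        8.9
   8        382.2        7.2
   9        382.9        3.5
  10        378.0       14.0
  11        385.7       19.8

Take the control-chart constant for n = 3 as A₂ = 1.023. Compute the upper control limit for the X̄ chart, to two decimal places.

400.31

X̄̄ = (390.4 + 391.3 + 380.0 + 384.9 + 386.6 + 391.7 + 384.8 + 382.2 + 382.9 + 378.0 + 385.7) / 11 = 4238.5000 / 11 = 385.3182
R̄ = (24.1 + 16.7 + 15.4 + 21.9 + 13.8 + 15.9 + 8.9 + 7.2 + 3.5 + 14.0 + 19.8) / 11 = 161.2000 / 11 = 14.6545
UCL = X̄̄ + A₂·R̄ = 385.3182 + 1.023 × 14.6545 = 400.3098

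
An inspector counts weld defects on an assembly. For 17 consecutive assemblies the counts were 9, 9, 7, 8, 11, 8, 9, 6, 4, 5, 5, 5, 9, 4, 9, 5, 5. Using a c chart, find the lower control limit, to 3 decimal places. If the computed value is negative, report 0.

0.000

c̄ = (9 + 9 + 7 + 8 + 11 + 8 + 9 + 6 + 4 + 5 + 5 + 5 + 9 + 4 + 9 + 5 + 5) / 17 = 118 / 17 = 6.9412
LCL = c̄ − 3√c̄ = 6.9412 − 3 × 2.6346 = -0.9627 → 0 (cannot be negative)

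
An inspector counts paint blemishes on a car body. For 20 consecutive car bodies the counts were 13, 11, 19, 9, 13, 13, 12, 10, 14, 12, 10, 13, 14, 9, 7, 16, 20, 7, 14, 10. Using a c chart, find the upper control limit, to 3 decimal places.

22.821

c̄ = (13 + 11 + 19 + 9 + 13 + 13 + 12 + 10 + 14 + 12 + 10 + 13 + 14 + 9 + 7 + 16 + 20 + 7 + 14 + 10) / 20 = 246 / 20 = 12.3000
UCL = c̄ + 3√c̄ = 12.3000 + 3 × √12.3000 = 12.3000 + 3 × 3.5071 = 22.8214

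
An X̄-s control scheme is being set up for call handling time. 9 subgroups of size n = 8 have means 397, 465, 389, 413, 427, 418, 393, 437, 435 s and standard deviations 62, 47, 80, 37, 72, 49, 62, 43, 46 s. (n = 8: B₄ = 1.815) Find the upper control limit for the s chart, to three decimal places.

s̄ = (62 + 47 + 80 + 37 + 72 + 49 + 62 + 43 + 46) / 9 = 55.3333
UCL_s = B₄·s̄ = 1.815 × 55.3333 = 100.4300

100.430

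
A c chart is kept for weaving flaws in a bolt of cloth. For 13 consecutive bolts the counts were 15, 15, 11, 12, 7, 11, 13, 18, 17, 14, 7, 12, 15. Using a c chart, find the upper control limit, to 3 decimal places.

c̄ = (15 + 15 + 11 + 12 + 7 + 11 + 13 + 18 + 17 + 14 + 7 + 12 + 15) / 13 = 167 / 13 = 12.8462
UCL = c̄ + 3√c̄ = 12.8462 + 3 × √12.8462 = 12.8462 + 3 × 3.5842 = 23.5986

23.599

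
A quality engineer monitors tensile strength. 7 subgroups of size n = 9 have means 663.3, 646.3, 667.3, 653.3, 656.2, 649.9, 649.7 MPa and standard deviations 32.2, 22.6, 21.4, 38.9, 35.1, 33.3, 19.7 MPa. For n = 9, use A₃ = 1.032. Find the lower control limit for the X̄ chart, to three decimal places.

625.185

X̄̄ = (663.3 + 646.3 + 667.3 + 653.3 + 656.2 + 649.9 + 649.7) / 7 = 655.1429
s̄ = (32.2 + 22.6 + 21.4 + 38.9 + 35.1 + 33.3 + 19.7) / 7 = 29.0286
LCL = X̄̄ − A₃·s̄ = 655.1429 − 1.032 × 29.0286 = 625.1854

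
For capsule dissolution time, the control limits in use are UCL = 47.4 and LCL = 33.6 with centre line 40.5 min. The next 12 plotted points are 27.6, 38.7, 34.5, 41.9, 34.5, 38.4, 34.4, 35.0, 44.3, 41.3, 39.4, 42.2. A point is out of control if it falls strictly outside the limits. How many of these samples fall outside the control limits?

Compare each point to [33.6, 47.4]: sample 1 = 27.6 < LCL.

1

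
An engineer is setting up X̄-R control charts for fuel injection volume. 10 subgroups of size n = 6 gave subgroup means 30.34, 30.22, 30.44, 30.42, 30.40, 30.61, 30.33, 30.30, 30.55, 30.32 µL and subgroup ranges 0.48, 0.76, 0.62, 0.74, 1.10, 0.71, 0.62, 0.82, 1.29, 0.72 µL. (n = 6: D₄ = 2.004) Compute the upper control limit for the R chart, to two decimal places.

1.58

R̄ = (0.48 + 0.76 + 0.62 + 0.74 + 1.10 + 0.71 + 0.62 + 0.82 + 1.29 + 0.72) / 10 = 7.8600 / 10 = 0.7860
UCL_R = D₄·R̄ = 2.004 × 0.7860 = 1.5751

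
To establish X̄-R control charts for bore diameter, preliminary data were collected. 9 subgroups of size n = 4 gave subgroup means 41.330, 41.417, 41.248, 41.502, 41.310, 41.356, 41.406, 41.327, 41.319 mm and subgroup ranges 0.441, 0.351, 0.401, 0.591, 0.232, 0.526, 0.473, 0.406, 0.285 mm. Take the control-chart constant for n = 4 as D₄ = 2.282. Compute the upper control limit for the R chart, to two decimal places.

0.94

R̄ = (0.441 + 0.351 + 0.401 + 0.591 + 0.232 + 0.526 + 0.473 + 0.406 + 0.285) / 9 = 3.7060 / 9 = 0.4118
UCL_R = D₄·R̄ = 2.282 × 0.4118 = 0.9397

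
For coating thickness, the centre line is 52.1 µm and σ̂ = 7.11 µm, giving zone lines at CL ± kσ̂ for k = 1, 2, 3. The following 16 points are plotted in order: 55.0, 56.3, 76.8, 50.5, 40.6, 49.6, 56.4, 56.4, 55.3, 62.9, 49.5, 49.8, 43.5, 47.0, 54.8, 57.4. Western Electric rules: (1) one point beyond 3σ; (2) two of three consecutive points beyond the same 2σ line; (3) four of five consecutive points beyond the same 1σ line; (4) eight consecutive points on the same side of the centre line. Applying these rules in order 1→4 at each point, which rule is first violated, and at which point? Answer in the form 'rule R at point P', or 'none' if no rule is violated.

Zone of each point (C = within 1σ̂, B = 1σ̂–2σ̂, A = 2σ̂–3σ̂, * = beyond 3σ̂; sign = side of CL): 1:+C, 2:+C, 3:+*, 4:-C, 5:-B, 6:-C, 7:+C, 8:+C, 9:+C, 10:+B, 11:-C, 12:-C, 13:-B, 14:-C, 15:+C, 16:+C
Rule 1 (one point beyond the 3σ limits) is satisfied at point 3.

rule 1 at point 3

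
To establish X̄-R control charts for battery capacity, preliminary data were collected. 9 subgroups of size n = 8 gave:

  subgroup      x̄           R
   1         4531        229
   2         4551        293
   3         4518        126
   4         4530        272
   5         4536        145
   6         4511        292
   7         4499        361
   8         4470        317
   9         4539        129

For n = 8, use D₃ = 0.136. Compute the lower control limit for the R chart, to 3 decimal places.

32.700

R̄ = (229 + 293 + 126 + 272 + 145 + 292 + 361 + 317 + 129) / 9 = 2164.0000 / 9 = 240.4444
LCL_R = D₃·R̄ = 0.136 × 240.4444 = 32.7004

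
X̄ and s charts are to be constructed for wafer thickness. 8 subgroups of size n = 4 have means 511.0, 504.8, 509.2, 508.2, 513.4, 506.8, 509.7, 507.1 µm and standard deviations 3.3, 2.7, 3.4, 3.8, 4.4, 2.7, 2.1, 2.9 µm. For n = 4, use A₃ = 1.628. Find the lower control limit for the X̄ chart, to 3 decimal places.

X̄̄ = (511.0 + 504.8 + 509.2 + 508.2 + 513.4 + 506.8 + 509.7 + 507.1) / 8 = 508.7750
s̄ = (3.3 + 2.7 + 3.4 + 3.8 + 4.4 + 2.7 + 2.1 + 2.9) / 8 = 3.1625
LCL = X̄̄ − A₃·s̄ = 508.7750 − 1.628 × 3.1625 = 503.6264

503.626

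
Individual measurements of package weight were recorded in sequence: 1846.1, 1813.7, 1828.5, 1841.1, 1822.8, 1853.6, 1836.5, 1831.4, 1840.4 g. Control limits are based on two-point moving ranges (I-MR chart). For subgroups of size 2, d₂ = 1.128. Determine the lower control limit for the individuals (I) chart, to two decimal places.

X̄ = (1846.1 + 1813.7 + 1828.5 + 1841.1 + 1822.8 + 1853.6 + 1836.5 + 1831.4 + 1840.4) / 9 = 1834.9000
Moving ranges: 32.4, 14.8, 12.6, 18.3, 30.8, 17.1, 5.1, 9.0; M̄R̄ = 140.1000 / 8 = 17.5125
LCL = X̄ − 3·M̄R̄/d₂ = 1834.9000 − 3 × 17.5125 / 1.128 = 1788.3242

1788.32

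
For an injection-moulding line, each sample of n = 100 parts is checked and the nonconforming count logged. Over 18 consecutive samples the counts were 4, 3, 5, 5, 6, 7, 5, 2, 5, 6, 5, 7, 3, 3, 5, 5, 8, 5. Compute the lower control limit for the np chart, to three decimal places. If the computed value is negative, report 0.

0.000

p̄ = Σdᵢ / (k·n) = 89 / (18 × 100) = 0.04944
LCL = np̄ − 3·√(np̄(1−p̄)) = 4.9444 − 3 × 2.1679 = -1.5594 → 0 (negative, so LCL = 0)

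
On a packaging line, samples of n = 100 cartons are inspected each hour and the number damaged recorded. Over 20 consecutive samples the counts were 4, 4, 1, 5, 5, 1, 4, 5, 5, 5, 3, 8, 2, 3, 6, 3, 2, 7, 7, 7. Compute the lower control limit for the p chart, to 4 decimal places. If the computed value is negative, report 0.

p̄ = Σdᵢ / (k·n) = 87 / (20 × 100) = 0.04350
LCL = p̄ − 3·√(p̄(1−p̄)/n) = 0.04350 − 3 × 0.02040 = -0.01769 → 0 (negative, so LCL = 0)

0.0000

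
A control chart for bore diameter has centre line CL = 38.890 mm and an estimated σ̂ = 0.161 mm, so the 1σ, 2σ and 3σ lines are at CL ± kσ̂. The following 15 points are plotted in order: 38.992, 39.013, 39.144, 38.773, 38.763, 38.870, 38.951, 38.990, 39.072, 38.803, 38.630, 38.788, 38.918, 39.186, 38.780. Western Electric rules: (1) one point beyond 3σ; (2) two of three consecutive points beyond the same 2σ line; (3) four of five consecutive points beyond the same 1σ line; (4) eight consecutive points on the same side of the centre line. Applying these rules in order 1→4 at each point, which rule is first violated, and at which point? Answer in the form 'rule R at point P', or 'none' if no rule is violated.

Zone of each point (C = within 1σ̂, B = 1σ̂–2σ̂, A = 2σ̂–3σ̂, * = beyond 3σ̂; sign = side of CL): 1:+C, 2:+C, 3:+B, 4:-C, 5:-C, 6:-C, 7:+C, 8:+C, 9:+B, 10:-C, 11:-B, 12:-C, 13:+C, 14:+B, 15:-C
No rule fires across all 15 points.

none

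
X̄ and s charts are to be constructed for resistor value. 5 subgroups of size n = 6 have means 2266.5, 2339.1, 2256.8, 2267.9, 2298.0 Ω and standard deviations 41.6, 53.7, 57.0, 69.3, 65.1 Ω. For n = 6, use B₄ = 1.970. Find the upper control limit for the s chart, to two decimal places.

112.96

s̄ = (41.6 + 53.7 + 57.0 + 69.3 + 65.1) / 5 = 57.3400
UCL_s = B₄·s̄ = 1.970 × 57.3400 = 112.9598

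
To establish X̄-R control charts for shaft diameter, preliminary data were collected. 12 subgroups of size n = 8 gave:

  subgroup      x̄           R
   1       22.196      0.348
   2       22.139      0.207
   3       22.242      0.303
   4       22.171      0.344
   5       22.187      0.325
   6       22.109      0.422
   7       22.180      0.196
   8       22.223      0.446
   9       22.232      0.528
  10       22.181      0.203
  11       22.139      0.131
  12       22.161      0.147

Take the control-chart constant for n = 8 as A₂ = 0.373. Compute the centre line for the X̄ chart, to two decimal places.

X̄̄ = (22.196 + 22.139 + 22.242 + 22.171 + 22.187 + 22.109 + 22.180 + 22.223 + 22.232 + 22.181 + 22.139 + 22.161) / 12 = 266.1600 / 12 = 22.1800
CL = X̄̄ = 22.1800

22.18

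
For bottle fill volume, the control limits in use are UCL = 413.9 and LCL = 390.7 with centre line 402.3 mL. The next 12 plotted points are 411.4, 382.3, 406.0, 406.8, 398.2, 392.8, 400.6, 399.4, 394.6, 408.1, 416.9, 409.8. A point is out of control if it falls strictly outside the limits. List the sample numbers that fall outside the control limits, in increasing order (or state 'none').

2, 11

Compare each point to [390.7, 413.9]: sample 2 = 382.3 < LCL; sample 11 = 416.9 > UCL.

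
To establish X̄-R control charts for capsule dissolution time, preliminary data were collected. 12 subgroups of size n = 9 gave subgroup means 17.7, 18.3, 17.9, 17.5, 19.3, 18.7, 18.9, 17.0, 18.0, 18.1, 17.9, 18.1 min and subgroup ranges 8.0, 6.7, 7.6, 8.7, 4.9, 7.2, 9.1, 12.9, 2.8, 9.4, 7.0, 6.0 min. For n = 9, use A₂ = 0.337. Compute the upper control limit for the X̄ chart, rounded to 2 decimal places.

20.65

X̄̄ = (17.7 + 18.3 + 17.9 + 17.5 + 19.3 + 18.7 + 18.9 + 17.0 + 18.0 + 18.1 + 17.9 + 18.1) / 12 = 217.4000 / 12 = 18.1167
R̄ = (8.0 + 6.7 + 7.6 + 8.7 + 4.9 + 7.2 + 9.1 + 12.9 + 2.8 + 9.4 + 7.0 + 6.0) / 12 = 90.3000 / 12 = 7.5250
UCL = X̄̄ + A₂·R̄ = 18.1167 + 0.337 × 7.5250 = 20.6526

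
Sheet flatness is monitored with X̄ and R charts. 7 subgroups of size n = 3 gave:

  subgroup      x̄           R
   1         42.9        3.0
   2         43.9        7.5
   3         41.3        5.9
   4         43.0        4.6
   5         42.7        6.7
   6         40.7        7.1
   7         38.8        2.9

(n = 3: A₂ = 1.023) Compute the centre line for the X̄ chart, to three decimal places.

41.900

X̄̄ = (42.9 + 43.9 + 41.3 + 43.0 + 42.7 + 40.7 + 38.8) / 7 = 293.3000 / 7 = 41.9000
CL = X̄̄ = 41.9000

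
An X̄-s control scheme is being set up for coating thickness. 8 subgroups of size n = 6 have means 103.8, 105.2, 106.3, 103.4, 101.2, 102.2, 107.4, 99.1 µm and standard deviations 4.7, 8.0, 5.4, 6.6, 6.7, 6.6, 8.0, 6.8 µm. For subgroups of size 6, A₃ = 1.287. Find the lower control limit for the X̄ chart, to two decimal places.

95.08

X̄̄ = (103.8 + 105.2 + 106.3 + 103.4 + 101.2 + 102.2 + 107.4 + 99.1) / 8 = 103.5750
s̄ = (4.7 + 8.0 + 5.4 + 6.6 + 6.7 + 6.6 + 8.0 + 6.8) / 8 = 6.6000
LCL = X̄̄ − A₃·s̄ = 103.5750 − 1.287 × 6.6000 = 95.0808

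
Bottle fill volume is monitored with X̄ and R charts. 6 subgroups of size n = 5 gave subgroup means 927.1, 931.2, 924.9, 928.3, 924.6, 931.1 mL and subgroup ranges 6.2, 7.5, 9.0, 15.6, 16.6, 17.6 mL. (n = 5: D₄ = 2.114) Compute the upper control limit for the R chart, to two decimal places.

25.54

R̄ = (6.2 + 7.5 + 9.0 + 15.6 + 16.6 + 17.6) / 6 = 72.5000 / 6 = 12.0833
UCL_R = D₄·R̄ = 2.114 × 12.0833 = 25.5442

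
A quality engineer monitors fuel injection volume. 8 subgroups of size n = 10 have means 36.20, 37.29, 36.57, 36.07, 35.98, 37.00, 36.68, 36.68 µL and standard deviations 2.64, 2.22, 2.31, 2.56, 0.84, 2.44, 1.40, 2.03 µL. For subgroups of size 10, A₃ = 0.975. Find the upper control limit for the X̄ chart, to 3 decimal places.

38.562

X̄̄ = (36.20 + 37.29 + 36.57 + 36.07 + 35.98 + 37.00 + 36.68 + 36.68) / 8 = 36.5588
s̄ = (2.64 + 2.22 + 2.31 + 2.56 + 0.84 + 2.44 + 1.40 + 2.03) / 8 = 2.0550
UCL = X̄̄ + A₃·s̄ = 36.5588 + 0.975 × 2.0550 = 38.5624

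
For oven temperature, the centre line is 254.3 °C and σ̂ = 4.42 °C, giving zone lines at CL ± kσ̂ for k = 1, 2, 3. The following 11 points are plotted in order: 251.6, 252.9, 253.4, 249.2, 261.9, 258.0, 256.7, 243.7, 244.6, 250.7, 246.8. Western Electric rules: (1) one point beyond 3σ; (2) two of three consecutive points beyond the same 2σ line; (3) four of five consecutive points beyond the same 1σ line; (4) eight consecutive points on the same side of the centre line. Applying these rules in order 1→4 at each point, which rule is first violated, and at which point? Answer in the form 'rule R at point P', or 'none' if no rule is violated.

rule 2 at point 9

Zone of each point (C = within 1σ̂, B = 1σ̂–2σ̂, A = 2σ̂–3σ̂, * = beyond 3σ̂; sign = side of CL): 1:-C, 2:-C, 3:-C, 4:-B, 5:+B, 6:+C, 7:+C, 8:-A, 9:-A, 10:-C, 11:-B
Rule 2 (two of three consecutive points beyond the same 2σ limit) is satisfied at point 9.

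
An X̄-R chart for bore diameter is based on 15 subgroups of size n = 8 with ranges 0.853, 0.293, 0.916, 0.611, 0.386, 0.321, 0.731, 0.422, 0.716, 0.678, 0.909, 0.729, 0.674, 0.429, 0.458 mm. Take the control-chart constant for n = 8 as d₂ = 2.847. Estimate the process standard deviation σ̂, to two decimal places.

0.21

R̄ = (0.853 + 0.293 + 0.916 + 0.611 + 0.386 + 0.321 + 0.731 + 0.422 + 0.716 + 0.678 + 0.909 + 0.729 + 0.674 + 0.429 + 0.458) / 15 = 0.6084
σ̂ = R̄ / d₂ = 0.6084 / 2.847 = 0.2137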